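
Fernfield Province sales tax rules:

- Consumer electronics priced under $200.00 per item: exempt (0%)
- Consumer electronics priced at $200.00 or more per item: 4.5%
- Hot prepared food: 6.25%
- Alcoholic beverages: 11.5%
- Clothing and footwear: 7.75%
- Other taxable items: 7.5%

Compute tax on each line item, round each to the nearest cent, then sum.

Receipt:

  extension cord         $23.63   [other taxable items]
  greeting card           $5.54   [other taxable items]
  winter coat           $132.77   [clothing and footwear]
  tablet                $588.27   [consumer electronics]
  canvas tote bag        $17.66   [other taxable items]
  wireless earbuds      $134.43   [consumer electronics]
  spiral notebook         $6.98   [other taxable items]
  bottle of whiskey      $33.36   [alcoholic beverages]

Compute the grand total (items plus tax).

Extension cord $23.63: other taxable items → 7.5% → $1.77
Greeting card $5.54: other taxable items → 7.5% → $0.42
Winter coat $132.77: clothing and footwear → 7.75% → $10.29
Tablet $588.27: consumer electronics, $200.00 or more → 4.5% → $26.47
Canvas tote bag $17.66: other taxable items → 7.5% → $1.32
Wireless earbuds $134.43: consumer electronics, under $200.00 → 0% → $0.00
Spiral notebook $6.98: other taxable items → 7.5% → $0.52
Bottle of whiskey $33.36: alcoholic beverages → 11.5% → $3.84
Subtotal = $942.64; tax = $44.63; total due = $987.27

$987.27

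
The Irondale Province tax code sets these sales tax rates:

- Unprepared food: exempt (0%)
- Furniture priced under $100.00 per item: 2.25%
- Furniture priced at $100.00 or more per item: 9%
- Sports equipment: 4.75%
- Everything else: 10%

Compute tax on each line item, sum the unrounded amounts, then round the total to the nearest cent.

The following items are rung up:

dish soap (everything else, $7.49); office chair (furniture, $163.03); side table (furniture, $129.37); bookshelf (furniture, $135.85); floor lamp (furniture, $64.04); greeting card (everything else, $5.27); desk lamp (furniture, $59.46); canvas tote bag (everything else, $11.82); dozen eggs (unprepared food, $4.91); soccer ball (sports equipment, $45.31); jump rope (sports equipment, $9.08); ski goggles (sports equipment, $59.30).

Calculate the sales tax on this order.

Dish soap $7.49: everything else → 10% → $0.749
Office chair $163.03: furniture, $100.00 or more → 9% → $14.6727
Side table $129.37: furniture, $100.00 or more → 9% → $11.6433
Bookshelf $135.85: furniture, $100.00 or more → 9% → $12.2265
Floor lamp $64.04: furniture, under $100.00 → 2.25% → $1.4409
Greeting card $5.27: everything else → 10% → $0.527
Desk lamp $59.46: furniture, under $100.00 → 2.25% → $1.33785
Canvas tote bag $11.82: everything else → 10% → $1.182
Dozen eggs $4.91: unprepared food → 0% → $0.00
Soccer ball $45.31: sports equipment → 4.75% → $2.152225
Jump rope $9.08: sports equipment → 4.75% → $0.4313
Ski goggles $59.30: sports equipment → 4.75% → $2.81675
Unrounded tax sum = $49.179525 → $49.18

$49.18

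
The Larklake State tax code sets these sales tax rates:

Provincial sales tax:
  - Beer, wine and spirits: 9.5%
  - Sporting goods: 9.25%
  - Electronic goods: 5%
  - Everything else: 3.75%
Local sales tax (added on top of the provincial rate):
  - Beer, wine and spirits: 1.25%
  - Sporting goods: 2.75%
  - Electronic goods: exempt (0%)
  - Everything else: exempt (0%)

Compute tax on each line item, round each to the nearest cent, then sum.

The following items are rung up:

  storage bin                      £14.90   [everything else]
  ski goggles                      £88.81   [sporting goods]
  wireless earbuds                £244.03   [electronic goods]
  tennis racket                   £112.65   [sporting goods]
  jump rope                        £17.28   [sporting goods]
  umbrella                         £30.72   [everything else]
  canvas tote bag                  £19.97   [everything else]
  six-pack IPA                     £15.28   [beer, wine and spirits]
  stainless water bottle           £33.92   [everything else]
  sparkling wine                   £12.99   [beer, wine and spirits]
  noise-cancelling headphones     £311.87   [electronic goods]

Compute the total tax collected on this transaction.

£60.81

Storage bin £14.90: everything else → 3.75% + 0% local = 3.75% → £0.56
Ski goggles £88.81: sporting goods → 9.25% + 2.75% local = 12% → £10.66
Wireless earbuds £244.03: electronic goods → 5% + 0% local = 5% → £12.20
Tennis racket £112.65: sporting goods → 9.25% + 2.75% local = 12% → £13.52
Jump rope £17.28: sporting goods → 9.25% + 2.75% local = 12% → £2.07
Umbrella £30.72: everything else → 3.75% + 0% local = 3.75% → £1.15
Canvas tote bag £19.97: everything else → 3.75% + 0% local = 3.75% → £0.75
Six-pack IPA £15.28: beer, wine and spirits → 9.5% + 1.25% local = 10.75% → £1.64
Stainless water bottle £33.92: everything else → 3.75% + 0% local = 3.75% → £1.27
Sparkling wine £12.99: beer, wine and spirits → 9.5% + 1.25% local = 10.75% → £1.40
Noise-cancelling headphones £311.87: electronic goods → 5% + 0% local = 5% → £15.59
Total tax = £0.56 + £10.66 + £12.20 + £13.52 + £2.07 + £1.15 + £0.75 + £1.64 + £1.27 + £1.40 + £15.59 = £60.81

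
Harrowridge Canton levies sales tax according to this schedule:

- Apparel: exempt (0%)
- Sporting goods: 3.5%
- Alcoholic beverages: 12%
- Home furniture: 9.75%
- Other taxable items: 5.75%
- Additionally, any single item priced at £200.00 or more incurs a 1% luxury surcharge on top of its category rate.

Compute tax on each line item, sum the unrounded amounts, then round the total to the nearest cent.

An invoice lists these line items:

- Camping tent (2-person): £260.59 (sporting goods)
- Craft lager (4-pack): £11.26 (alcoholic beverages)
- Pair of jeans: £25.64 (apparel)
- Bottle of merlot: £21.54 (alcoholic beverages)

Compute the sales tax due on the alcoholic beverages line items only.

Craft lager (4-pack) £11.26: alcoholic beverages → 12% → £1.3512
Bottle of merlot £21.54: alcoholic beverages → 12% → £2.5848
Tax on alcoholic beverages: unrounded sum = £3.936 → £3.94

£3.94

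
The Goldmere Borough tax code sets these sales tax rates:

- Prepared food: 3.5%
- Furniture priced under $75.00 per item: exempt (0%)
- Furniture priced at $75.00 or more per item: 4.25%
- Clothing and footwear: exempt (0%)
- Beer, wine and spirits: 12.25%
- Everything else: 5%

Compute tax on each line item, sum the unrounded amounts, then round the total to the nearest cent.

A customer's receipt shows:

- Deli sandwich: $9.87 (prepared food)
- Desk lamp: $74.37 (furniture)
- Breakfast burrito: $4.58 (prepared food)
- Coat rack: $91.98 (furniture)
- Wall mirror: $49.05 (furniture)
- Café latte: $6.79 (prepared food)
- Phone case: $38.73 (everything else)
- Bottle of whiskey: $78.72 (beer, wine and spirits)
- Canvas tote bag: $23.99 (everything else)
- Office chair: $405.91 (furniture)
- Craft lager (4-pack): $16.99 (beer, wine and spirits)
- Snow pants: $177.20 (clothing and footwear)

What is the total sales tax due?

$36.76

Deli sandwich $9.87: prepared food → 3.5% → $0.34545
Desk lamp $74.37: furniture, under $75.00 → 0% → $0.00
Breakfast burrito $4.58: prepared food → 3.5% → $0.1603
Coat rack $91.98: furniture, $75.00 or more → 4.25% → $3.90915
Wall mirror $49.05: furniture, under $75.00 → 0% → $0.00
Café latte $6.79: prepared food → 3.5% → $0.23765
Phone case $38.73: everything else → 5% → $1.9365
Bottle of whiskey $78.72: beer, wine and spirits → 12.25% → $9.6432
Canvas tote bag $23.99: everything else → 5% → $1.1995
Office chair $405.91: furniture, $75.00 or more → 4.25% → $17.251175
Craft lager (4-pack) $16.99: beer, wine and spirits → 12.25% → $2.081275
Snow pants $177.20: clothing and footwear → 0% → $0.00
Unrounded tax sum = $36.7642 → $36.76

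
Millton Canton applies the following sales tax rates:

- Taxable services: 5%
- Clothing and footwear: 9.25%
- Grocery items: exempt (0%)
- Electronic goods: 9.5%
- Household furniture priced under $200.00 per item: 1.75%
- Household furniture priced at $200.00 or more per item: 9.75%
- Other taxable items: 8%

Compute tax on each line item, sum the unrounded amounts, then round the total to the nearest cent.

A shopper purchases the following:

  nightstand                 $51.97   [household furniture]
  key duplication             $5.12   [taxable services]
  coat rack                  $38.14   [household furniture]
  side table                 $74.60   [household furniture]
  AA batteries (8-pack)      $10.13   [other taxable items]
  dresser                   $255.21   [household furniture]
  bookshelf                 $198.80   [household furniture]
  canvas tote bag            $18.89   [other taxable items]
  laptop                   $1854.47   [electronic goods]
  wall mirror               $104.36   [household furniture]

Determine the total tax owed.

$211.82

Nightstand $51.97: household furniture, under $200.00 → 1.75% → $0.909475
Key duplication $5.12: taxable services → 5% → $0.256
Coat rack $38.14: household furniture, under $200.00 → 1.75% → $0.66745
Side table $74.60: household furniture, under $200.00 → 1.75% → $1.3055
AA batteries (8-pack) $10.13: other taxable items → 8% → $0.8104
Dresser $255.21: household furniture, $200.00 or more → 9.75% → $24.882975
Bookshelf $198.80: household furniture, under $200.00 → 1.75% → $3.479
Canvas tote bag $18.89: other taxable items → 8% → $1.5112
Laptop $1854.47: electronic goods → 9.5% → $176.17465
Wall mirror $104.36: household furniture, under $200.00 → 1.75% → $1.8263
Unrounded tax sum = $211.82295 → $211.82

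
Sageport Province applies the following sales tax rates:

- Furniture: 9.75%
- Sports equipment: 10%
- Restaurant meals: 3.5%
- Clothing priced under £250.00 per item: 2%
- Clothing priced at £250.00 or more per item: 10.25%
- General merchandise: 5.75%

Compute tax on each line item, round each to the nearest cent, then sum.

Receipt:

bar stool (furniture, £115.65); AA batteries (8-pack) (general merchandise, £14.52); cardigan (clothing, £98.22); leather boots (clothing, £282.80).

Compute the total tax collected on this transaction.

£43.06

Bar stool £115.65: furniture → 9.75% → £11.28
AA batteries (8-pack) £14.52: general merchandise → 5.75% → £0.83
Cardigan £98.22: clothing, under £250.00 → 2% → £1.96
Leather boots £282.80: clothing, £250.00 or more → 10.25% → £28.99
Total tax = £11.28 + £0.83 + £1.96 + £28.99 = £43.06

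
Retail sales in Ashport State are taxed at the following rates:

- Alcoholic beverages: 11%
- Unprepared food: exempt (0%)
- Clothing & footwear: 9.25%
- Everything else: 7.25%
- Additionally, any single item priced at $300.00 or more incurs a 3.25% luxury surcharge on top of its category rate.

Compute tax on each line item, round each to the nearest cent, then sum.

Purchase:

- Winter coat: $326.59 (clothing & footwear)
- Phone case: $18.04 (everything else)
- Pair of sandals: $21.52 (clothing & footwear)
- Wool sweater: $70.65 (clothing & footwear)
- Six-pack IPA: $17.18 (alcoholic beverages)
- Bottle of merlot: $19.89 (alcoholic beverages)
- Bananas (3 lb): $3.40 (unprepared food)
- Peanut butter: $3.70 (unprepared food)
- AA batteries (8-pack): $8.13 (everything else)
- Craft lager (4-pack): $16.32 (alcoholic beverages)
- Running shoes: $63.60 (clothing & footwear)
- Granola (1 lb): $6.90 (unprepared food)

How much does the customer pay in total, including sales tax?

$638.93

Winter coat $326.59: clothing & footwear → 9.25% + 3.25% surcharge = 12.5% → $40.82
Phone case $18.04: everything else → 7.25% → $1.31
Pair of sandals $21.52: clothing & footwear → 9.25% → $1.99
Wool sweater $70.65: clothing & footwear → 9.25% → $6.54
Six-pack IPA $17.18: alcoholic beverages → 11% → $1.89
Bottle of merlot $19.89: alcoholic beverages → 11% → $2.19
Bananas (3 lb) $3.40: unprepared food → 0% → $0.00
Peanut butter $3.70: unprepared food → 0% → $0.00
AA batteries (8-pack) $8.13: everything else → 7.25% → $0.59
Craft lager (4-pack) $16.32: alcoholic beverages → 11% → $1.80
Running shoes $63.60: clothing & footwear → 9.25% → $5.88
Granola (1 lb) $6.90: unprepared food → 0% → $0.00
Subtotal = $575.92; tax = $63.01; total due = $638.93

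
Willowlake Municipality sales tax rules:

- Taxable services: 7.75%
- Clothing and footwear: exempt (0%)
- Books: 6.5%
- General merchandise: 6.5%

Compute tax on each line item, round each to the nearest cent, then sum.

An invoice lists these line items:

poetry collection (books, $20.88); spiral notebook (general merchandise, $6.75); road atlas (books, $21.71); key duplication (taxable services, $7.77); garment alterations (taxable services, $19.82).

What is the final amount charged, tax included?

$82.28

Poetry collection $20.88: books → 6.5% → $1.36
Spiral notebook $6.75: general merchandise → 6.5% → $0.44
Road atlas $21.71: books → 6.5% → $1.41
Key duplication $7.77: taxable services → 7.75% → $0.60
Garment alterations $19.82: taxable services → 7.75% → $1.54
Subtotal = $76.93; tax = $5.35; total due = $82.28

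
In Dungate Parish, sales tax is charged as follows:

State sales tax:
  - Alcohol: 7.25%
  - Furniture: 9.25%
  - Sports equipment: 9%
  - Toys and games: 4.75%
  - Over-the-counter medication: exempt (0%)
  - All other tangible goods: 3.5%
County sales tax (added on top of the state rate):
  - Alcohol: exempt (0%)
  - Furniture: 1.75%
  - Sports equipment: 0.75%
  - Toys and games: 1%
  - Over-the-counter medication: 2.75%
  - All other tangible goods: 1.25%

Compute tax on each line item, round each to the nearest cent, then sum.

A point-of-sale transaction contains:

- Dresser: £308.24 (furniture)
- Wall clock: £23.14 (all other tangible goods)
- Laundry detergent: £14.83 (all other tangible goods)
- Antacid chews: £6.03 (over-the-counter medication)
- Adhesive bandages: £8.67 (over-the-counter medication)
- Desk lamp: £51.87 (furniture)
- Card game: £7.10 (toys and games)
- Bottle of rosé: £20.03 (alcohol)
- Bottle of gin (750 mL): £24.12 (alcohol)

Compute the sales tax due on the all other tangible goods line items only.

£1.80

Wall clock £23.14: all other tangible goods → 3.5% + 1.25% county = 4.75% → £1.10
Laundry detergent £14.83: all other tangible goods → 3.5% + 1.25% county = 4.75% → £0.70
Tax on all other tangible goods = £1.10 + £0.70 = £1.80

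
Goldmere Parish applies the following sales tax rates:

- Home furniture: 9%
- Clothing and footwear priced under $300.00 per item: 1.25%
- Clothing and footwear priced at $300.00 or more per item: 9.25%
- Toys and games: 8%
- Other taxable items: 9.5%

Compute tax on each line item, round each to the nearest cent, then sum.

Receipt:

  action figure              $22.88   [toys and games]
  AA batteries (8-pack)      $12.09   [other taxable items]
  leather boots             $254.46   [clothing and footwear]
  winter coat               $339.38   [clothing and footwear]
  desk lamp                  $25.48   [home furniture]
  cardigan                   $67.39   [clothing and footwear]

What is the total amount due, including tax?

Action figure $22.88: toys and games → 8% → $1.83
AA batteries (8-pack) $12.09: other taxable items → 9.5% → $1.15
Leather boots $254.46: clothing and footwear, under $300.00 → 1.25% → $3.18
Winter coat $339.38: clothing and footwear, $300.00 or more → 9.25% → $31.39
Desk lamp $25.48: home furniture → 9% → $2.29
Cardigan $67.39: clothing and footwear, under $300.00 → 1.25% → $0.84
Subtotal = $721.68; tax = $40.68; total due = $762.36

$762.36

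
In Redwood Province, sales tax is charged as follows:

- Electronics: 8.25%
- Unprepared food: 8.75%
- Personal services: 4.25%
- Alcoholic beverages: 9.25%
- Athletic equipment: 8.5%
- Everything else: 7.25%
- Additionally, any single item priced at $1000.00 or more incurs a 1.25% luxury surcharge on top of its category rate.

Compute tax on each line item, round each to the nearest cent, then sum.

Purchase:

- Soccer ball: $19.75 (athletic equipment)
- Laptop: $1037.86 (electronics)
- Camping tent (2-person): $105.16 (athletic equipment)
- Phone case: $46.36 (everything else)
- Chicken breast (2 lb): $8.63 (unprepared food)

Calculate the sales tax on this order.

Soccer ball $19.75: athletic equipment → 8.5% → $1.68
Laptop $1037.86: electronics → 8.25% + 1.25% surcharge = 9.5% → $98.60
Camping tent (2-person) $105.16: athletic equipment → 8.5% → $8.94
Phone case $46.36: everything else → 7.25% → $3.36
Chicken breast (2 lb) $8.63: unprepared food → 8.75% → $0.76
Total tax = $1.68 + $98.60 + $8.94 + $3.36 + $0.76 = $113.34

$113.34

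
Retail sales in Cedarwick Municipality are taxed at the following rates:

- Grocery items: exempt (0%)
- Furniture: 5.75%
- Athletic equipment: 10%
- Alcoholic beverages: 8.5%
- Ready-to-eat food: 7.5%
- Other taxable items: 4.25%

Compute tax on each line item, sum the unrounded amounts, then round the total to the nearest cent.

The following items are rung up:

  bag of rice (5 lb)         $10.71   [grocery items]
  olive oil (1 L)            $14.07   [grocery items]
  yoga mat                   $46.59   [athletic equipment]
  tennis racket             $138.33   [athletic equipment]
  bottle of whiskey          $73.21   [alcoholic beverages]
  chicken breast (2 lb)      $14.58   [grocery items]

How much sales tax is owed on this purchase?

$24.71

Bag of rice (5 lb) $10.71: grocery items → 0% → $0.00
Olive oil (1 L) $14.07: grocery items → 0% → $0.00
Yoga mat $46.59: athletic equipment → 10% → $4.659
Tennis racket $138.33: athletic equipment → 10% → $13.833
Bottle of whiskey $73.21: alcoholic beverages → 8.5% → $6.22285
Chicken breast (2 lb) $14.58: grocery items → 0% → $0.00
Unrounded tax sum = $24.71485 → $24.71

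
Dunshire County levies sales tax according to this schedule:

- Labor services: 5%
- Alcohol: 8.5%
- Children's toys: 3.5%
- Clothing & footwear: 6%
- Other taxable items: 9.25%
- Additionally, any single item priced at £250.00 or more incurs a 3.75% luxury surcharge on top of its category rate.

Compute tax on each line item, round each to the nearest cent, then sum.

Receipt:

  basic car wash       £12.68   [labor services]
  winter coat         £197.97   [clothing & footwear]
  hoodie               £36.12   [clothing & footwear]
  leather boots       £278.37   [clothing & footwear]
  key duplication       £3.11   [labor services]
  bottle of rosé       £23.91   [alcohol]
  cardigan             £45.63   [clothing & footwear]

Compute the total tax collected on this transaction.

Basic car wash £12.68: labor services → 5% → £0.63
Winter coat £197.97: clothing & footwear → 6% → £11.88
Hoodie £36.12: clothing & footwear → 6% → £2.17
Leather boots £278.37: clothing & footwear → 6% + 3.75% surcharge = 9.75% → £27.14
Key duplication £3.11: labor services → 5% → £0.16
Bottle of rosé £23.91: alcohol → 8.5% → £2.03
Cardigan £45.63: clothing & footwear → 6% → £2.74
Total tax = £0.63 + £11.88 + £2.17 + £27.14 + £0.16 + £2.03 + £2.74 = £46.75

£46.75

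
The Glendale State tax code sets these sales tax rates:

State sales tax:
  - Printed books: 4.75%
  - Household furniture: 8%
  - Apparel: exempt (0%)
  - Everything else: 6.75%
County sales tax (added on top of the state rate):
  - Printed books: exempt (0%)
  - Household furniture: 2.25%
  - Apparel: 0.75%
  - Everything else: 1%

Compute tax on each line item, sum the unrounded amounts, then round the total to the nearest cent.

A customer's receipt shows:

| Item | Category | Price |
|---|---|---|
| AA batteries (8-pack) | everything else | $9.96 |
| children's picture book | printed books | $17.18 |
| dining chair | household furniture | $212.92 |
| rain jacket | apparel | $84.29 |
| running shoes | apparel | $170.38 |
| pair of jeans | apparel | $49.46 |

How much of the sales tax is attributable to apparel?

$2.28

Rain jacket $84.29: apparel → 0% + 0.75% county = 0.75% → $0.632175
Running shoes $170.38: apparel → 0% + 0.75% county = 0.75% → $1.27785
Pair of jeans $49.46: apparel → 0% + 0.75% county = 0.75% → $0.37095
Tax on apparel: unrounded sum = $2.280975 → $2.28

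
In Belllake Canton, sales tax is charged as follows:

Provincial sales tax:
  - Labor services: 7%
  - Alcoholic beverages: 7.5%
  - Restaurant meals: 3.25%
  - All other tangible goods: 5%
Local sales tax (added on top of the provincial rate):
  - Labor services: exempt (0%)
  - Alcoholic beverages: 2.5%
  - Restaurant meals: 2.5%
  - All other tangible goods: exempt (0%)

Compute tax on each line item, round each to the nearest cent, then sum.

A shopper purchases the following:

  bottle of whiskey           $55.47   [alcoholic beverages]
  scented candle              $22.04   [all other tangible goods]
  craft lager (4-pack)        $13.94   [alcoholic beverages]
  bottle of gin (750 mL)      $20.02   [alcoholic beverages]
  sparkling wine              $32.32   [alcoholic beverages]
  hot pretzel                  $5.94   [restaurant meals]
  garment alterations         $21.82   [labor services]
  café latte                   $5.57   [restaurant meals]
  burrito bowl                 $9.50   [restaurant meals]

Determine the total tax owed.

$16.01

Bottle of whiskey $55.47: alcoholic beverages → 7.5% + 2.5% local = 10% → $5.55
Scented candle $22.04: all other tangible goods → 5% + 0% local = 5% → $1.10
Craft lager (4-pack) $13.94: alcoholic beverages → 7.5% + 2.5% local = 10% → $1.39
Bottle of gin (750 mL) $20.02: alcoholic beverages → 7.5% + 2.5% local = 10% → $2.00
Sparkling wine $32.32: alcoholic beverages → 7.5% + 2.5% local = 10% → $3.23
Hot pretzel $5.94: restaurant meals → 3.25% + 2.5% local = 5.75% → $0.34
Garment alterations $21.82: labor services → 7% + 0% local = 7% → $1.53
Café latte $5.57: restaurant meals → 3.25% + 2.5% local = 5.75% → $0.32
Burrito bowl $9.50: restaurant meals → 3.25% + 2.5% local = 5.75% → $0.55
Total tax = $5.55 + $1.10 + $1.39 + $2.00 + $3.23 + $0.34 + $1.53 + $0.32 + $0.55 = $16.01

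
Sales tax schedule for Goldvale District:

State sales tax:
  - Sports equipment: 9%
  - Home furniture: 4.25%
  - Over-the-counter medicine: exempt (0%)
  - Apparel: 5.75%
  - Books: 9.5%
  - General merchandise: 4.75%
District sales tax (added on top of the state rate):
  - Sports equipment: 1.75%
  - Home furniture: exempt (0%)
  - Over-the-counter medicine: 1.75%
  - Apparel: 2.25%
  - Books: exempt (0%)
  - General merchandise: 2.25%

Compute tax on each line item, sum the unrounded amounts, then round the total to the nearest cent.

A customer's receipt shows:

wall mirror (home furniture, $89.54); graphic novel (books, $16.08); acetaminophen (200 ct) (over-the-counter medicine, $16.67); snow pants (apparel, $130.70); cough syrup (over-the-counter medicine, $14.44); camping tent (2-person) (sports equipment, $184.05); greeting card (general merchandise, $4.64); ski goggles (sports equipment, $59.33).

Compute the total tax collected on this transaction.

Wall mirror $89.54: home furniture → 4.25% + 0% district = 4.25% → $3.80545
Graphic novel $16.08: books → 9.5% + 0% district = 9.5% → $1.5276
Acetaminophen (200 ct) $16.67: over-the-counter medicine → 0% + 1.75% district = 1.75% → $0.291725
Snow pants $130.70: apparel → 5.75% + 2.25% district = 8% → $10.456
Cough syrup $14.44: over-the-counter medicine → 0% + 1.75% district = 1.75% → $0.2527
Camping tent (2-person) $184.05: sports equipment → 9% + 1.75% district = 10.75% → $19.785375
Greeting card $4.64: general merchandise → 4.75% + 2.25% district = 7% → $0.3248
Ski goggles $59.33: sports equipment → 9% + 1.75% district = 10.75% → $6.377975
Unrounded tax sum = $42.821625 → $42.82

$42.82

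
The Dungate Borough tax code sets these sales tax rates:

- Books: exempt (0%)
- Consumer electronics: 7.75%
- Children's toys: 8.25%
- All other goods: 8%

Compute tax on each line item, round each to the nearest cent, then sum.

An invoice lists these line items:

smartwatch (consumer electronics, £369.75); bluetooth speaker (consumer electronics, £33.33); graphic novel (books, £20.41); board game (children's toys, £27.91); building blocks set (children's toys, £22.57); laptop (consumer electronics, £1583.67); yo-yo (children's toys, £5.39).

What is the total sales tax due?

£158.57

Smartwatch £369.75: consumer electronics → 7.75% → £28.66
Bluetooth speaker £33.33: consumer electronics → 7.75% → £2.58
Graphic novel £20.41: books → 0% → £0.00
Board game £27.91: children's toys → 8.25% → £2.30
Building blocks set £22.57: children's toys → 8.25% → £1.86
Laptop £1583.67: consumer electronics → 7.75% → £122.73
Yo-yo £5.39: children's toys → 8.25% → £0.44
Total tax = £28.66 + £2.58 + £2.30 + £1.86 + £122.73 + £0.44 = £158.57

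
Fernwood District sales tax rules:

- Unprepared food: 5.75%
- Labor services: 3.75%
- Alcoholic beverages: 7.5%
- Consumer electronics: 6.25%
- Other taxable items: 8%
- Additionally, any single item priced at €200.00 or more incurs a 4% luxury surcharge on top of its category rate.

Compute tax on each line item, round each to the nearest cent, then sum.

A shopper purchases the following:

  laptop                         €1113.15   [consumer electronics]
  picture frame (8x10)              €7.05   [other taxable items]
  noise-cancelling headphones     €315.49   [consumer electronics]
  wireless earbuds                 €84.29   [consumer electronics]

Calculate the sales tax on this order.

Laptop €1113.15: consumer electronics → 6.25% + 4% surcharge = 10.25% → €114.10
Picture frame (8x10) €7.05: other taxable items → 8% → €0.56
Noise-cancelling headphones €315.49: consumer electronics → 6.25% + 4% surcharge = 10.25% → €32.34
Wireless earbuds €84.29: consumer electronics → 6.25% → €5.27
Total tax = €114.10 + €0.56 + €32.34 + €5.27 = €152.27

€152.27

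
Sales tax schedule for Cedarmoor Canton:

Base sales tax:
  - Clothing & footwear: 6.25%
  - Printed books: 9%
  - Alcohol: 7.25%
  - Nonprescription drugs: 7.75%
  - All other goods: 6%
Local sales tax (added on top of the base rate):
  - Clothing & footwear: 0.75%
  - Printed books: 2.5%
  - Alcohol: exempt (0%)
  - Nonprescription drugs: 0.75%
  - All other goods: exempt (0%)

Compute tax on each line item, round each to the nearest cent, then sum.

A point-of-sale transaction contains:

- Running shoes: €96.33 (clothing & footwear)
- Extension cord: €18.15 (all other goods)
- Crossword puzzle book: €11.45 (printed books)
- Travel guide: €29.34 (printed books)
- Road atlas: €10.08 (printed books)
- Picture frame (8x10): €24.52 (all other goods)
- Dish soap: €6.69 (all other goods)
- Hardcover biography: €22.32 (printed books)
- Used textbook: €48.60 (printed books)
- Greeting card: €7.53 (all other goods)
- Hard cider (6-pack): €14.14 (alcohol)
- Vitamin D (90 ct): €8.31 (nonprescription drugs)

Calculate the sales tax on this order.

Running shoes €96.33: clothing & footwear → 6.25% + 0.75% local = 7% → €6.74
Extension cord €18.15: all other goods → 6% + 0% local = 6% → €1.09
Crossword puzzle book €11.45: printed books → 9% + 2.5% local = 11.5% → €1.32
Travel guide €29.34: printed books → 9% + 2.5% local = 11.5% → €3.37
Road atlas €10.08: printed books → 9% + 2.5% local = 11.5% → €1.16
Picture frame (8x10) €24.52: all other goods → 6% + 0% local = 6% → €1.47
Dish soap €6.69: all other goods → 6% + 0% local = 6% → €0.40
Hardcover biography €22.32: printed books → 9% + 2.5% local = 11.5% → €2.57
Used textbook €48.60: printed books → 9% + 2.5% local = 11.5% → €5.59
Greeting card €7.53: all other goods → 6% + 0% local = 6% → €0.45
Hard cider (6-pack) €14.14: alcohol → 7.25% + 0% local = 7.25% → €1.03
Vitamin D (90 ct) €8.31: nonprescription drugs → 7.75% + 0.75% local = 8.5% → €0.71
Total tax = €6.74 + €1.09 + €1.32 + €3.37 + €1.16 + €1.47 + €0.40 + €2.57 + €5.59 + €0.45 + €1.03 + €0.71 = €25.90

€25.90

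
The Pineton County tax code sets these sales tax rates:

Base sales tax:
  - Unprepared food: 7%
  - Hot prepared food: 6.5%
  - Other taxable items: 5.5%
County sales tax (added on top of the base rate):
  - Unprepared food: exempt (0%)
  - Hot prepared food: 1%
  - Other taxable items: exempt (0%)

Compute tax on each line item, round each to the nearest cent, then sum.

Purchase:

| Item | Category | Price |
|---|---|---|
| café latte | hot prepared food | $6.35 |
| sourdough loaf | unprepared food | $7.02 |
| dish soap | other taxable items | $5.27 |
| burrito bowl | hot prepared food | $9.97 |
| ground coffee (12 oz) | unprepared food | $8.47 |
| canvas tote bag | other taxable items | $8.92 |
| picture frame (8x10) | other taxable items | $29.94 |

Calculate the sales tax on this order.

$4.74

Café latte $6.35: hot prepared food → 6.5% + 1% county = 7.5% → $0.48
Sourdough loaf $7.02: unprepared food → 7% + 0% county = 7% → $0.49
Dish soap $5.27: other taxable items → 5.5% + 0% county = 5.5% → $0.29
Burrito bowl $9.97: hot prepared food → 6.5% + 1% county = 7.5% → $0.75
Ground coffee (12 oz) $8.47: unprepared food → 7% + 0% county = 7% → $0.59
Canvas tote bag $8.92: other taxable items → 5.5% + 0% county = 5.5% → $0.49
Picture frame (8x10) $29.94: other taxable items → 5.5% + 0% county = 5.5% → $1.65
Total tax = $0.48 + $0.49 + $0.29 + $0.75 + $0.59 + $0.49 + $1.65 = $4.74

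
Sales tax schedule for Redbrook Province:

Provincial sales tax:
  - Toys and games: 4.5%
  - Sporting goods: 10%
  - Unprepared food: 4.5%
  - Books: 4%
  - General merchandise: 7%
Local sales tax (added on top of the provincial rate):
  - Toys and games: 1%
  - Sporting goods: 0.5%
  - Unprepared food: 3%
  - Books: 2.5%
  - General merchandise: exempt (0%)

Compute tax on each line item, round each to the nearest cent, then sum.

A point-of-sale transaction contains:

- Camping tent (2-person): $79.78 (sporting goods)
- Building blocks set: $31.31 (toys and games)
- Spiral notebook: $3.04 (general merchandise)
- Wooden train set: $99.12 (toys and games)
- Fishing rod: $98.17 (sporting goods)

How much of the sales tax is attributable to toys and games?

$7.17

Building blocks set $31.31: toys and games → 4.5% + 1% local = 5.5% → $1.72
Wooden train set $99.12: toys and games → 4.5% + 1% local = 5.5% → $5.45
Tax on toys and games = $1.72 + $5.45 = $7.17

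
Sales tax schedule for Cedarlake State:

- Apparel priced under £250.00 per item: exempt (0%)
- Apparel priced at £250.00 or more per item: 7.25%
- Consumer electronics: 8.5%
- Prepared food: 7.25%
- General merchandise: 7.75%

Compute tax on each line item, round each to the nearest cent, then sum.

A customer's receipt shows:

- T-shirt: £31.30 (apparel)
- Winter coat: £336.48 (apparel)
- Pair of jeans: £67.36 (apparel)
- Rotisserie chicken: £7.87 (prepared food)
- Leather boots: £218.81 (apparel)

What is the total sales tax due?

£24.96

T-shirt £31.30: apparel, under £250.00 → 0% → £0.00
Winter coat £336.48: apparel, £250.00 or more → 7.25% → £24.39
Pair of jeans £67.36: apparel, under £250.00 → 0% → £0.00
Rotisserie chicken £7.87: prepared food → 7.25% → £0.57
Leather boots £218.81: apparel, under £250.00 → 0% → £0.00
Total tax = £24.39 + £0.57 = £24.96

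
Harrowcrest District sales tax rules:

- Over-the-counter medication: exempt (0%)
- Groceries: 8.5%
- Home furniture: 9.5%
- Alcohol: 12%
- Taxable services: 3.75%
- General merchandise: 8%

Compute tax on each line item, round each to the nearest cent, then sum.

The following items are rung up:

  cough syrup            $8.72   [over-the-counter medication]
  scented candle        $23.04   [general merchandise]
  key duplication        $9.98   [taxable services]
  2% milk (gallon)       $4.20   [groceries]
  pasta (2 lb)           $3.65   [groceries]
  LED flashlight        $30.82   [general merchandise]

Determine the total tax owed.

$5.35

Cough syrup $8.72: over-the-counter medication → 0% → $0.00
Scented candle $23.04: general merchandise → 8% → $1.84
Key duplication $9.98: taxable services → 3.75% → $0.37
2% milk (gallon) $4.20: groceries → 8.5% → $0.36
Pasta (2 lb) $3.65: groceries → 8.5% → $0.31
LED flashlight $30.82: general merchandise → 8% → $2.47
Total tax = $1.84 + $0.37 + $0.36 + $0.31 + $2.47 = $5.35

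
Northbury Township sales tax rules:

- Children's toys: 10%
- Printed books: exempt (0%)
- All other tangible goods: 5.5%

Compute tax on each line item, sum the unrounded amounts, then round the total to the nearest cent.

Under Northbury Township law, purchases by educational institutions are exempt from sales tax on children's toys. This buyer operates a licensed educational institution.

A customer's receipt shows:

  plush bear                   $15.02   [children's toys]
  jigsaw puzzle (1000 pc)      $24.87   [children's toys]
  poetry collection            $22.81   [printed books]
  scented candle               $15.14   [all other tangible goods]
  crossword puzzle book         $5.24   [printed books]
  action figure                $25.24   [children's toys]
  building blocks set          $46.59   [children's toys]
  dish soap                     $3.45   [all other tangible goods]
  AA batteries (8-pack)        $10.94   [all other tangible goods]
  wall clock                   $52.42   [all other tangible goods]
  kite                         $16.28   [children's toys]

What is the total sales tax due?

$4.51

Plush bear $15.02: children's toys, buyer-exempt → 0% → $0.00
Jigsaw puzzle (1000 pc) $24.87: children's toys, buyer-exempt → 0% → $0.00
Poetry collection $22.81: printed books → 0% → $0.00
Scented candle $15.14: all other tangible goods → 5.5% → $0.8327
Crossword puzzle book $5.24: printed books → 0% → $0.00
Action figure $25.24: children's toys, buyer-exempt → 0% → $0.00
Building blocks set $46.59: children's toys, buyer-exempt → 0% → $0.00
Dish soap $3.45: all other tangible goods → 5.5% → $0.18975
AA batteries (8-pack) $10.94: all other tangible goods → 5.5% → $0.6017
Wall clock $52.42: all other tangible goods → 5.5% → $2.8831
Kite $16.28: children's toys, buyer-exempt → 0% → $0.00
Unrounded tax sum = $4.50725 → $4.51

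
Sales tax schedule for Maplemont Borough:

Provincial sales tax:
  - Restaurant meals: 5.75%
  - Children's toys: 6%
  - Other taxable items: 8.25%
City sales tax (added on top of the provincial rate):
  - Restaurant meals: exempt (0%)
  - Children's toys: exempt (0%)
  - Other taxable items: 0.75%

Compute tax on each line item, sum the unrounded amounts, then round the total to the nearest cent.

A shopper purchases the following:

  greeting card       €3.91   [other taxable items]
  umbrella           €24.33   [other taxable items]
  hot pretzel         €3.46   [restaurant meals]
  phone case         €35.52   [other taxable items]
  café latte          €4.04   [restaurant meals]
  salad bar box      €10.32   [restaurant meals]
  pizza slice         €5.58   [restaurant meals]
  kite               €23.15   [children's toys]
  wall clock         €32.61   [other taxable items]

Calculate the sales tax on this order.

€11.41

Greeting card €3.91: other taxable items → 8.25% + 0.75% city = 9% → €0.3519
Umbrella €24.33: other taxable items → 8.25% + 0.75% city = 9% → €2.1897
Hot pretzel €3.46: restaurant meals → 5.75% + 0% city = 5.75% → €0.19895
Phone case €35.52: other taxable items → 8.25% + 0.75% city = 9% → €3.1968
Café latte €4.04: restaurant meals → 5.75% + 0% city = 5.75% → €0.2323
Salad bar box €10.32: restaurant meals → 5.75% + 0% city = 5.75% → €0.5934
Pizza slice €5.58: restaurant meals → 5.75% + 0% city = 5.75% → €0.32085
Kite €23.15: children's toys → 6% + 0% city = 6% → €1.389
Wall clock €32.61: other taxable items → 8.25% + 0.75% city = 9% → €2.9349
Unrounded tax sum = €11.4078 → €11.41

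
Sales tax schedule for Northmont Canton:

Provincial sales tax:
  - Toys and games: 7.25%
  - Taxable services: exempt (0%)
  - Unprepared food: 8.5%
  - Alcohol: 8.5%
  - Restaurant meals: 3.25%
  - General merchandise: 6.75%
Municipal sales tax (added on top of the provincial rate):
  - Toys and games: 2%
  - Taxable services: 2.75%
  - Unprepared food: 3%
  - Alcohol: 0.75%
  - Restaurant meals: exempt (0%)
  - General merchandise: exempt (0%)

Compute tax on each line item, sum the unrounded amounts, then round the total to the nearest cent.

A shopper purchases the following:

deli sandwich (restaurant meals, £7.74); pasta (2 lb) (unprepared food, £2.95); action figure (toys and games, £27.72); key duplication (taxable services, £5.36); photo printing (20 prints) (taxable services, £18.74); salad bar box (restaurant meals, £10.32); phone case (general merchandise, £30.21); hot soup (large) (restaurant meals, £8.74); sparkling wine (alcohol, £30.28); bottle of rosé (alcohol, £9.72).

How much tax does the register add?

Deli sandwich £7.74: restaurant meals → 3.25% + 0% municipal = 3.25% → £0.25155
Pasta (2 lb) £2.95: unprepared food → 8.5% + 3% municipal = 11.5% → £0.33925
Action figure £27.72: toys and games → 7.25% + 2% municipal = 9.25% → £2.5641
Key duplication £5.36: taxable services → 0% + 2.75% municipal = 2.75% → £0.1474
Photo printing (20 prints) £18.74: taxable services → 0% + 2.75% municipal = 2.75% → £0.51535
Salad bar box £10.32: restaurant meals → 3.25% + 0% municipal = 3.25% → £0.3354
Phone case £30.21: general merchandise → 6.75% + 0% municipal = 6.75% → £2.039175
Hot soup (large) £8.74: restaurant meals → 3.25% + 0% municipal = 3.25% → £0.28405
Sparkling wine £30.28: alcohol → 8.5% + 0.75% municipal = 9.25% → £2.8009
Bottle of rosé £9.72: alcohol → 8.5% + 0.75% municipal = 9.25% → £0.8991
Unrounded tax sum = £10.176275 → £10.18

£10.18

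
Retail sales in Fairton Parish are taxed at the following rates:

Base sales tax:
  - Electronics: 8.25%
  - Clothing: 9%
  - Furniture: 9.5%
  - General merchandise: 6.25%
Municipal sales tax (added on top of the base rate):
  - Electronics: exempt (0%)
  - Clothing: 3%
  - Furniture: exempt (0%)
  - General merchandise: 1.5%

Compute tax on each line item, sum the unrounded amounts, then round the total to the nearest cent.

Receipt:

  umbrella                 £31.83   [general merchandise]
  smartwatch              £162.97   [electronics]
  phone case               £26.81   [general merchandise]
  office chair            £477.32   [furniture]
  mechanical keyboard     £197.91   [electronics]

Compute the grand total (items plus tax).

£976.50

Umbrella £31.83: general merchandise → 6.25% + 1.5% municipal = 7.75% → £2.466825
Smartwatch £162.97: electronics → 8.25% + 0% municipal = 8.25% → £13.445025
Phone case £26.81: general merchandise → 6.25% + 1.5% municipal = 7.75% → £2.077775
Office chair £477.32: furniture → 9.5% + 0% municipal = 9.5% → £45.3454
Mechanical keyboard £197.91: electronics → 8.25% + 0% municipal = 8.25% → £16.327575
Subtotal = £896.84; unrounded tax = £79.6626 → £79.66; total due = £976.50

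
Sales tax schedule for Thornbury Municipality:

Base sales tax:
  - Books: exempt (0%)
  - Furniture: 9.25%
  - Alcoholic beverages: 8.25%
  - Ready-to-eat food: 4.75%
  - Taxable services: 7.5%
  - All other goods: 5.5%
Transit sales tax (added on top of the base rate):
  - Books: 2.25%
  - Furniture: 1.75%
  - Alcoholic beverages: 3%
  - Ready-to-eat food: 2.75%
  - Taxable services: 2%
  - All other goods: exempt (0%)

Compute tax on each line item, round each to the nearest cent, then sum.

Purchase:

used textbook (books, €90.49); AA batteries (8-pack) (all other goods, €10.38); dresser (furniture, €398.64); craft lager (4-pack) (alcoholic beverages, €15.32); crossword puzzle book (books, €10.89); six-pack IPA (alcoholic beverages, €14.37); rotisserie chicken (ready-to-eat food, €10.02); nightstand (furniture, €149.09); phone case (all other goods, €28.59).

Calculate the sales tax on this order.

€68.77

Used textbook €90.49: books → 0% + 2.25% transit = 2.25% → €2.04
AA batteries (8-pack) €10.38: all other goods → 5.5% + 0% transit = 5.5% → €0.57
Dresser €398.64: furniture → 9.25% + 1.75% transit = 11% → €43.85
Craft lager (4-pack) €15.32: alcoholic beverages → 8.25% + 3% transit = 11.25% → €1.72
Crossword puzzle book €10.89: books → 0% + 2.25% transit = 2.25% → €0.25
Six-pack IPA €14.37: alcoholic beverages → 8.25% + 3% transit = 11.25% → €1.62
Rotisserie chicken €10.02: ready-to-eat food → 4.75% + 2.75% transit = 7.5% → €0.75
Nightstand €149.09: furniture → 9.25% + 1.75% transit = 11% → €16.40
Phone case €28.59: all other goods → 5.5% + 0% transit = 5.5% → €1.57
Total tax = €2.04 + €0.57 + €43.85 + €1.72 + €0.25 + €1.62 + €0.75 + €16.40 + €1.57 = €68.77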